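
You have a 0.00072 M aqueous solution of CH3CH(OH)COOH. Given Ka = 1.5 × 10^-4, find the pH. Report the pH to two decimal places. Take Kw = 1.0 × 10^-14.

CH3CH(OH)COOH ⇌ CH3CH(OH)COO- + H+
Ka = x²/(0.00072 − x) = 1.5 × 10^-4
Here C₀/Ka ≈ 4.8, so the small-x approximation fails. Use the quadratic:
x = (−Ka + √(Ka² + 4·Ka·C₀))/2 = 2.62 × 10^-4 M
pH = −log[H+] = −log(2.62 × 10^-4) = 3.58

pH = 3.58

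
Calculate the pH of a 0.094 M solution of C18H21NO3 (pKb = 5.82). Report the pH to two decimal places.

pH = 10.58

C18H21NO3 + H2O ⇌ C18H22NO3+ + OH-
Kb = 10^(−5.82) = 1.51 × 10^-6
Kb = [OH-]²/(0.094 − [OH-]) = 1.51 × 10^-6
Assume [OH-] ≪ 0.094: [OH-] ≈ √(1.51 × 10^-6 × 0.094) = 3.77 × 10^-4 M
pOH = −log(3.77 × 10^-4) = 3.42; pH = 14.00 − 3.42 = 10.58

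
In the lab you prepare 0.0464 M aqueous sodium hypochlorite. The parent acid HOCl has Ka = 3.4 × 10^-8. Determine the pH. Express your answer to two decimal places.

pH = 10.07

OCl- is the conjugate base of the weak acid HOCl.
Kb = Kw/Ka = 1.0×10^-14 / 3.4 × 10^-8 = 2.94 × 10^-7
Let x = [OH-] at equilibrium. Kb = x²/(0.0464 − x).
Assume x ≪ 0.0464: x ≈ √(2.94 × 10^-7 × 0.0464) = 1.17 × 10^-4 M
Check: 0.25% ionized — well under 5%, approximation valid.
pOH = −log(1.17 × 10^-4) = 3.93; pH = 14.00 − 3.93 = 10.07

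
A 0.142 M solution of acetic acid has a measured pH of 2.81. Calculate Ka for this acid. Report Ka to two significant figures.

[H+] = 10^(-2.81) = 1.55 × 10^-3 M
At equilibrium [HA] = 0.142 − 1.55 × 10^-3 = 1.40 × 10^-1 M
Ka = [H+][A-]/[HA] = (1.55 × 10^-3)² / 1.40 × 10^-1 = 1.7 × 10^-5

Ka = 1.7 × 10^-5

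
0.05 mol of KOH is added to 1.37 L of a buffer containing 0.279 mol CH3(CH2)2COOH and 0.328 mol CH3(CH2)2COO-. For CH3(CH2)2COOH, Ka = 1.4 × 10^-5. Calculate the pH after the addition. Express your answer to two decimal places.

OH- converts CH3(CH2)2COOH to CH3(CH2)2COO-: CH3(CH2)2COOH → 0.229 mol, CH3(CH2)2COO- → 0.378 mol.
pKa = −log(1.4 × 10^-5) = 4.854
Henderson–Hasselbalch with mole ratio 0.378/0.229: pH = 4.854 + (+0.218)

pH = 5.07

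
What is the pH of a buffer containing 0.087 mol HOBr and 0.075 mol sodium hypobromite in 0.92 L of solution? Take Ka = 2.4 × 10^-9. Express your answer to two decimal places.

pH = 8.56

pKa = −log(2.4 × 10^-9) = 8.620
Henderson–Hasselbalch: pH = pKa + log([OBr-]/[HOBr]) = 8.620 + log(0.075/0.087)
pH = 8.620 + (-0.064) = 8.56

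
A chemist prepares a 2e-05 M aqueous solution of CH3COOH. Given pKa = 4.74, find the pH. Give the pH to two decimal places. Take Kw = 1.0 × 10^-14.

pH = 4.92

CH3COOH ⇌ CH3COO- + H+
Ka = 10^(−4.74) = 1.82 × 10^-5
From the ICE table, Ka = [H+]²/(2e-05 − [H+]) = 1.82 × 10^-5.
The 5% rule fails; solving [H+]² + Ka·[H+] − Ka·C₀ = 0 exactly:
[H+] = [−1.82e-05 + √(1.82e-05² + 1.46e-09)]/2 = 1.20 × 10^-5 M
pH = −log[H+] = −log(1.20 × 10^-5) = 4.92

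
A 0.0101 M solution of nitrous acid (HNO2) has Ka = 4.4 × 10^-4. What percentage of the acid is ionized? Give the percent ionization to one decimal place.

18.8%

HNO2 ⇌ NO2- + H+; let x = [H+] at equilibrium.
Solve x² + 0.00044x − 4.44e-06 = 0 → x = 1.90 × 10^-3 M
Fraction ionized = 1.90 × 10^-3 / 0.0101 = 0.1881 → 18.8%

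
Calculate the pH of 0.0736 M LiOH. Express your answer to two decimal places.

pH = 12.87

LiOH is a strong base; [OH-] = 0.0736 M.
pOH = -log(0.0736) = 1.13
pH = 14.00 - 1.13 = 12.87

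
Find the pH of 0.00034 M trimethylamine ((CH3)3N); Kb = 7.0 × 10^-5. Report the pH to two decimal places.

(CH3)3N + H2O ⇌ (CH3)3NH+ + OH-
Let x = [OH-] at equilibrium. Kb = x²/(0.00034 − x).
Here C₀/Kb ≈ 4.86, so the small-x approximation fails. Use the quadratic:
x = (−Kb + √(Kb² + 4·Kb·C₀))/2 = 1.23 × 10^-4 M
pOH = −log(1.23 × 10^-4) = 3.91; pH = 14.00 − 3.91 = 10.09

pH = 10.09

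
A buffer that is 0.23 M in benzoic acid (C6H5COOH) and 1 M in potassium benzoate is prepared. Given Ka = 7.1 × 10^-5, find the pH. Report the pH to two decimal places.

pH = 4.79

pKa = −log(7.1 × 10^-5) = 4.149
Henderson–Hasselbalch: pH = pKa + log([C6H5COO-]/[C6H5COOH]) = 4.149 + log(1/0.23)
pH = 4.149 + (+0.638) = 4.79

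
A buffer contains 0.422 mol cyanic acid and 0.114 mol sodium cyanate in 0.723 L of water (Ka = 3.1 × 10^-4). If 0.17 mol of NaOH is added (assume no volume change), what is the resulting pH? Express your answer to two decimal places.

pH = 3.56

After neutralization: n(HOCN) = 0.252 mol, n(OCN-) = 0.284 mol.
pKa = −log(3.1 × 10^-4) = 3.509
pH = pKa + log(n_OCN-/n_HOCN) = 3.509 + log(0.284/0.252) = 3.509 + (+0.052)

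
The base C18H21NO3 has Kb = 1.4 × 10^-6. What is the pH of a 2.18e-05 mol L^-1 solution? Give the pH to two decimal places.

pH = 8.69

C18H21NO3 + H2O ⇌ C18H22NO3+ + OH-
From the ICE table, Kb = [OH-]²/(2.18e-05 − [OH-]) = 1.4 × 10^-6.
The 5% rule fails; solving [OH-]² + Kb·[OH-] − Kb·C₀ = 0 exactly:
[OH-] = [−1.4e-06 + √(1.4e-06² + 1.22e-10)]/2 = 4.87 × 10^-6 M
pOH = −log(4.87 × 10^-6) = 5.31; pH = 14.00 − 5.31 = 8.69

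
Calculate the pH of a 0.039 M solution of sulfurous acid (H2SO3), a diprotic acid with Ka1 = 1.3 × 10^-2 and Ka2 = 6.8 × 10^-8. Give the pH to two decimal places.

pH = 1.77

Ka1 ≫ Ka2, so treat the first dissociation as the only significant source of H+.
Ka1 = x²/(0.039 − x) = 1.3 × 10^-2
Solving the quadratic: x = (−Ka1 + √(Ka1² + 4·Ka1·C₀))/2 = 1.69 × 10^-2 M
pH = −log(1.69 × 10^-2) = 1.77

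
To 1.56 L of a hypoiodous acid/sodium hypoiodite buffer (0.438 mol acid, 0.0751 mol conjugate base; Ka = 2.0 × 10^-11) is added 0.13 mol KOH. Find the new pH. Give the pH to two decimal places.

pH = 10.52

OH- converts HOI to OI-: HOI → 0.308 mol, OI- → 0.205 mol.
pKa = −log(2.0 × 10^-11) = 10.699
pH = pKa + log(n_OI-/n_HOI) = 10.699 + log(0.205/0.308) = 10.699 + (-0.177)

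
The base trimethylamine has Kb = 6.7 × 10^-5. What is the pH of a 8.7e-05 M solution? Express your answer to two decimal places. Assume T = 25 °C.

pH = 9.70

(CH3)3N + H2O ⇌ (CH3)3NH+ + OH-
Let x = [OH-] at equilibrium. Kb = x²/(8.7e-05 − x).
x is not negligible relative to C₀; solve x² + 6.7e-05·x − 5.83e-09 = 0.
x = (−Kb + √(Kb² + 4·Kb·C₀))/2 = 4.99 × 10^-5 M
pOH = −log(4.99 × 10^-5) = 4.30; pH = 14.00 − 4.30 = 9.70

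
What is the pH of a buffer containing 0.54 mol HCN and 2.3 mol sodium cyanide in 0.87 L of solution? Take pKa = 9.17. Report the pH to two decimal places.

Using pH = pKa + log([base]/[acid]) with [base]/[acid] = 2.3/0.54:
pH = 9.17 + (+0.629) = 9.80

pH = 9.80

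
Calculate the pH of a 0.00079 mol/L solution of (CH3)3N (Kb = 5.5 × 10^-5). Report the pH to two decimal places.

(CH3)3N + H2O ⇌ (CH3)3NH+ + OH-
Kb = [OH-]²/(0.00079 − [OH-]) = 5.5 × 10^-5
[OH-] is not negligible relative to C₀; solve [OH-]² + 5.5e-05·[OH-] − 4.35e-08 = 0.
[OH-] = (−Kb + √(Kb² + 4·Kb·C₀))/2 = 1.83 × 10^-4 M
pOH = 3.74, so pH = 14.00 − pOH = 10.26

pH = 10.26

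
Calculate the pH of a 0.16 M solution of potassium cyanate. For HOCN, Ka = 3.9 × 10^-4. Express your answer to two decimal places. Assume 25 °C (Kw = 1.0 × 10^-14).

OCN- is the conjugate base of the weak acid HOCN.
Kb = Kw/Ka = 1.0×10^-14 / 3.9 × 10^-4 = 2.56 × 10^-11
Kb = x²/(0.16 − x) = 2.56 × 10^-11
Neglecting x in the denominator: x = √(2.56 × 10^-11 × 0.16) = 2.02 × 10^-6 M
(x/C₀ = 0.0013% < 5%, so the approximation holds.)
pOH = −log(2.02 × 10^-6) = 5.69; pH = 14.00 − 5.69 = 8.31

pH = 8.31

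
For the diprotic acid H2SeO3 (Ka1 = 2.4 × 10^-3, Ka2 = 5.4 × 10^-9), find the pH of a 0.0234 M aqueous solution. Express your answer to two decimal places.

pH = 2.19

Ka1 ≫ Ka2, so treat the first dissociation as the only significant source of H+.
Ka1 = x²/(0.0234 − x) = 2.4 × 10^-3
Solving the quadratic: x = (−Ka1 + √(Ka1² + 4·Ka1·C₀))/2 = 6.39 × 10^-3 M
pH = −log(6.39 × 10^-3) = 2.19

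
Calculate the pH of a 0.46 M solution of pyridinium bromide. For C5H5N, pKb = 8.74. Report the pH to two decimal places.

C5H5NH+ is the conjugate acid of the weak base C5H5N.
Kb = 10^(−8.74) = 1.82 × 10^-9
Ka = Kw/Kb = 1.0×10^-14 / 1.82 × 10^-9 = 5.49 × 10^-6
Let x = [H+] at equilibrium. Ka = x²/(0.46 − x).
Neglecting x in the denominator: x = √(5.49 × 10^-6 × 0.46) = 1.59 × 10^-3 M
(x/C₀ = 0.35% < 5%, so the approximation holds.)
pH = −log[H+] = −log(1.59 × 10^-3) = 2.80

pH = 2.80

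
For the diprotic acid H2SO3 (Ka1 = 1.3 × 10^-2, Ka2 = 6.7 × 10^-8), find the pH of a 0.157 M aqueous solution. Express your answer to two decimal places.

pH = 1.41

Ka1 ≫ Ka2, so treat the first dissociation as the only significant source of H+.
Ka1 = x²/(0.157 − x) = 1.3 × 10^-2
Solving the quadratic: x = (−Ka1 + √(Ka1² + 4·Ka1·C₀))/2 = 3.91 × 10^-2 M
pH = −log(3.91 × 10^-2) = 1.41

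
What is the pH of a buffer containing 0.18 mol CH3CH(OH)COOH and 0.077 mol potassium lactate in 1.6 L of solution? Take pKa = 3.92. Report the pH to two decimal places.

Using pH = pKa + log([base]/[acid]) with [base]/[acid] = 0.077/0.18:
pH = 3.92 + (-0.369) = 3.55

pH = 3.55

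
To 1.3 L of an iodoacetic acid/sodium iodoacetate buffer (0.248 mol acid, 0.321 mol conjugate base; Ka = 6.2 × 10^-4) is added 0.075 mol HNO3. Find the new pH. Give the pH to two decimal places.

After neutralization: n(ICH2COOH) = 0.323 mol, n(ICH2COO-) = 0.246 mol.
pKa = −log(6.2 × 10^-4) = 3.208
Henderson–Hasselbalch with mole ratio 0.246/0.323: pH = 3.208 + (-0.118)

pH = 3.09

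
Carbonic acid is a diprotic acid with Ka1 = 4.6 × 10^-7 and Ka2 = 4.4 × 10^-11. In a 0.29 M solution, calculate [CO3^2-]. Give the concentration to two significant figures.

4.4 × 10^-11 M

First ionization gives [H+] ≈ [HCO3-] = 3.65 × 10^-4 M.
Second step: Ka2 = [H+][CO3^2-]/[HCO3-] ≈ [CO3^2-] (since [H+] ≈ [HCO3-]).
So [CO3^2-] ≈ Ka2.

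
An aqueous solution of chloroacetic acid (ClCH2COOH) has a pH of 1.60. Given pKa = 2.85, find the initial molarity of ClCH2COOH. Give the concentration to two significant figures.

[H+] = 10^(-1.60) = 2.51 × 10^-2 M = x
Ka = 10^(−2.85) = 1.41 × 10^-3
Ka = x²/(C₀ − x) ⇒ C₀ = x + x²/Ka
C₀ = 2.51 × 10^-2 + (2.51 × 10^-2)²/(1.41 × 10^-3) = 4.72 × 10^-1 M

C₀ = 4.7 × 10^-1 M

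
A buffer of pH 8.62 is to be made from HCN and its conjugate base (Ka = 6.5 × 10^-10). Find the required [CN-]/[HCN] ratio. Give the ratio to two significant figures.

ratio = 0.27

pKa = -log(6.5 × 10^-10) = 9.187
pH = pKa + log(r) ⇒ log(r) = 8.62 − 9.187 = -0.567
r = [CN-]/[HCN] = 10^(-0.567) = 0.271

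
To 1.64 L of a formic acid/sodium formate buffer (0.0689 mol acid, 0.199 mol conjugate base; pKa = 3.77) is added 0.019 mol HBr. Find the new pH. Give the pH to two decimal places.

After neutralization: n(HCOOH) = 0.0879 mol, n(HCOO-) = 0.18 mol.
pH = pKa + log([A⁻]/[HA]) = 3.77 + log(0.18/0.0879) = 3.77 +0.311

pH = 4.08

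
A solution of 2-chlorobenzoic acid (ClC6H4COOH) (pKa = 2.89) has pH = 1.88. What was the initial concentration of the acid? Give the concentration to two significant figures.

C₀ = 1.5 × 10^-1 M

[H+] = 10^(-1.88) = 1.32 × 10^-2 M = x
Ka = 10^(−2.89) = 1.29 × 10^-3
Ka = x²/(C₀ − x) ⇒ C₀ = x + x²/Ka
C₀ = 1.32 × 10^-2 + (1.32 × 10^-2)²/(1.29 × 10^-3) = 1.48 × 10^-1 M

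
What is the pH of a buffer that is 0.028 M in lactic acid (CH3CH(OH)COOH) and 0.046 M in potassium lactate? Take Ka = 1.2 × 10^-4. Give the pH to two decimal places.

pH = 4.14

pKa = −log(1.2 × 10^-4) = 3.921
pH = pKa + log([A⁻]/[HA]) = 3.921 + log(0.046/0.028)
pH = 3.921 + (+0.216) = 4.14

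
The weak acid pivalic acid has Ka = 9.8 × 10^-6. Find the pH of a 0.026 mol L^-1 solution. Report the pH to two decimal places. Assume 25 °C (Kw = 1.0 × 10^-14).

pH = 3.30

(CH3)3CCOOH ⇌ (CH3)3CCOO- + H+
From the ICE table, Ka = [H+]²/(0.026 − [H+]) = 9.8 × 10^-6.
Assume [H+] ≪ 0.026: [H+] ≈ √(9.8 × 10^-6 × 0.026) = 5.05 × 10^-4 M
Check: 1.9% ionized — well under 5%, approximation valid.
pH = −log(5.05 × 10^-4) = 3.30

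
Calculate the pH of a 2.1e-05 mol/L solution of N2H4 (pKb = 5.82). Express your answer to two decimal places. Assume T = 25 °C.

N2H4 + H2O ⇌ N2H5+ + OH-
Kb = 10^(−5.82) = 1.51 × 10^-6
From the ICE table, Kb = [OH-]²/(2.1e-05 − [OH-]) = 1.51 × 10^-6.
[OH-] is not negligible relative to C₀; solve [OH-]² + 1.51e-06·[OH-] − 3.17e-11 = 0.
[OH-] = (−Kb + √(Kb² + 4·Kb·C₀))/2 = 4.93 × 10^-6 M
pOH = 5.31, so pH = 14.00 − pOH = 8.69

pH = 8.69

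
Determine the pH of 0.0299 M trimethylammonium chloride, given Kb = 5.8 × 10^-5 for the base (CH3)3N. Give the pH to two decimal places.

pH = 5.64

(CH3)3NH+ is the conjugate acid of the weak base (CH3)3N.
Ka = Kw/Kb = 1.0×10^-14 / 5.8 × 10^-5 = 1.72 × 10^-10
From the ICE table, Ka = x²/(0.0299 − x) = 1.72 × 10^-10.
Assume x ≪ 0.0299: x ≈ √(1.72 × 10^-10 × 0.0299) = 2.27 × 10^-6 M
Check: 0.0076% ionized — well under 5%, approximation valid.
pH = −log(2.27 × 10^-6) = 5.64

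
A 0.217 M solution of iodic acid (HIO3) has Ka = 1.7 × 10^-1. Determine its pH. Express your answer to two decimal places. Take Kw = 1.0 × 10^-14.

HIO3 ⇌ IO3- + H+
Ka = x²/(0.217 − x) = 1.7 × 10^-1
x is not negligible relative to C₀; solve x² + 0.17·x − 0.0369 = 0.
x = [−0.17 + √(0.17² + 0.148)]/2 = 1.25 × 10^-1 M
pH = −log[H+] = −log(1.25 × 10^-1) = 0.90

pH = 0.90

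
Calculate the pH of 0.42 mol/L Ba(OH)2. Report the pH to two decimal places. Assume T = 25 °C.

Ba(OH)2 is a strong base (each formula unit releases 2 OH-); [OH-] = 0.84 M.
pOH = -log(0.84) = 0.08
pH = 14.00 - 0.08 = 13.92

pH = 13.92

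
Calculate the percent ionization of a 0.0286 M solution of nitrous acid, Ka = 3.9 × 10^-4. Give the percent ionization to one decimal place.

HNO2 ⇌ NO2- + H+; let x = [H+] at equilibrium.
Solve x² + 0.00039x − 1.12e-05 = 0 → x = 3.15 × 10^-3 M
% ionization = x/C₀ × 100% = 3.15 × 10^-3/0.0286 × 100% = 11.0%

11.0%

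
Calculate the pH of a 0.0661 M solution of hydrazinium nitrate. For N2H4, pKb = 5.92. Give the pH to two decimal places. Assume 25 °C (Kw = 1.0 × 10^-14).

pH = 4.63

N2H5+ is the conjugate acid of the weak base N2H4.
Kb = 10^(−5.92) = 1.20 × 10^-6
Ka = Kw/Kb = 1.0×10^-14 / 1.20 × 10^-6 = 8.33 × 10^-9
Ka = [H+]²/(0.0661 − [H+]) = 8.33 × 10^-9
Since Ka ≪ C₀, [H+] ≈ √(Ka·C₀) = 2.35 × 10^-5 M.
pH = −log(2.35 × 10^-5) = 4.63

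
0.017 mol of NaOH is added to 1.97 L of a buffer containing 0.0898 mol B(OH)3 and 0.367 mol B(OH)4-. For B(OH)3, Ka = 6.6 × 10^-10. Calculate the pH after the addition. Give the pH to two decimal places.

pH = 9.90

After neutralization: n(B(OH)3) = 0.0728 mol, n(B(OH)4-) = 0.384 mol.
pKa = −log(6.6 × 10^-10) = 9.180
Henderson–Hasselbalch with mole ratio 0.384/0.0728: pH = 9.180 + (+0.722)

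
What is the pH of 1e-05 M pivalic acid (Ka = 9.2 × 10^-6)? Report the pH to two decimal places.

(CH3)3CCOOH ⇌ (CH3)3CCOO- + H+
Ka = x²/(1e-05 − x) = 9.2 × 10^-6
Here C₀/Ka ≈ 1.09, so the small-x approximation fails. Use the quadratic:
x = (−Ka + √(Ka² + 4·Ka·C₀))/2 = 6.04 × 10^-6 M
pH = −log[H+] = −log(6.04 × 10^-6) = 5.22

pH = 5.22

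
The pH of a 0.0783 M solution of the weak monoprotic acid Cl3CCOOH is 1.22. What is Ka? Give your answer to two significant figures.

Ka = 2.0 × 10^-1

[H+] = 10^(-1.22) = 6.03 × 10^-2 M
At equilibrium [HA] = 0.0783 − 6.03 × 10^-2 = 1.80 × 10^-2 M
Ka = [H+][A-]/[HA] = (6.03 × 10^-2)² / 1.80 × 10^-2 = 2.0 × 10^-1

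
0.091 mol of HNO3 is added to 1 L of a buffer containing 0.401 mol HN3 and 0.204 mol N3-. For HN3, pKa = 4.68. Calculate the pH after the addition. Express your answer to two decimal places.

pH = 4.04

After neutralization: n(HN3) = 0.492 mol, n(N3-) = 0.113 mol.
pH = pKa + log([A⁻]/[HA]) = 4.68 + log(0.113/0.492) = 4.68 -0.639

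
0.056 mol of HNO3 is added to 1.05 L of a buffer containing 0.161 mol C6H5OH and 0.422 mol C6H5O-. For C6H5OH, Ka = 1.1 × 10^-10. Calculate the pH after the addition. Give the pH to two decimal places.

pH = 10.19

Added H+ converts C6H5O- to C6H5OH: C6H5OH → 0.217 mol, C6H5O- → 0.366 mol.
pKa = −log(1.1 × 10^-10) = 9.959
Henderson–Hasselbalch with mole ratio 0.366/0.217: pH = 9.959 + (+0.227)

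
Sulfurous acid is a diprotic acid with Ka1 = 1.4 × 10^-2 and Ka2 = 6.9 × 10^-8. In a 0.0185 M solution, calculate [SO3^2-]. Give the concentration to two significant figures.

6.9 × 10^-8 M

First ionization gives [H+] ≈ [HSO3-] = 1.05 × 10^-2 M.
Second step: Ka2 = [H+][SO3^2-]/[HSO3-] ≈ [SO3^2-] (since [H+] ≈ [HSO3-]).
So [SO3^2-] ≈ Ka2.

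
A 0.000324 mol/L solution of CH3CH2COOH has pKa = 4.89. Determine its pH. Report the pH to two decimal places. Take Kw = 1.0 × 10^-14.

CH3CH2COOH ⇌ CH3CH2COO- + H+
Ka = 10^(−4.89) = 1.29 × 10^-5
Ka = [H+]²/(0.000324 − [H+]) = 1.29 × 10^-5
Here C₀/Ka ≈ 25.1, so the small-[H+] approximation fails. Use the quadratic:
[H+] = (−Ka + √(Ka² + 4·Ka·C₀))/2 = 5.85 × 10^-5 M
pH = −log(5.85 × 10^-5) = 4.23

pH = 4.23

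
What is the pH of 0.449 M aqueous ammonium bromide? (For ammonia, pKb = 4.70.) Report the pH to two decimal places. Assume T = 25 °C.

pH = 4.82

NH4+ is the conjugate acid of the weak base NH3.
Kb = 10^(−4.70) = 2.00 × 10^-5
Ka = Kw/Kb = 1.0×10^-14 / 2.00 × 10^-5 = 5.00 × 10^-10
Ka = [H+]²/(0.449 − [H+]) = 5.00 × 10^-10
Assume [H+] ≪ 0.449: [H+] ≈ √(5.00 × 10^-10 × 0.449) = 1.50 × 10^-5 M
Check: 0.0033% ionized — well under 5%, approximation valid.
pH = −log[H+] = −log(1.50 × 10^-5) = 4.82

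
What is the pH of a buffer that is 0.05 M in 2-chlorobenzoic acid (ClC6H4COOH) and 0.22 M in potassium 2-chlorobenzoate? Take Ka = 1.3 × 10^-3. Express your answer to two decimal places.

pH = 3.53

pKa = −log(1.3 × 10^-3) = 2.886
Using pH = pKa + log([base]/[acid]) with [base]/[acid] = 0.22/0.05:
pH = 2.886 + (+0.643) = 3.53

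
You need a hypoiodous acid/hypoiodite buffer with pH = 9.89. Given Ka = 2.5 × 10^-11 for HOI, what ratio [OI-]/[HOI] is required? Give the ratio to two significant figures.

pKa = -log(2.5 × 10^-11) = 10.602
pH = pKa + log(r) ⇒ log(r) = 9.89 − 10.602 = -0.712
r = [OI-]/[HOI] = 10^(-0.712) = 0.194

ratio = 0.19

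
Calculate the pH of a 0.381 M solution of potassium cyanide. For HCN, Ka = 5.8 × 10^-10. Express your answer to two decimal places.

CN- is the conjugate base of the weak acid HCN.
Kb = Kw/Ka = 1.0×10^-14 / 5.8 × 10^-10 = 1.72 × 10^-5
Kb = x²/(0.381 − x) = 1.72 × 10^-5
Neglecting x in the denominator: x = √(1.72 × 10^-5 × 0.381) = 2.56 × 10^-3 M
(x/C₀ = 0.67% < 5%, so the approximation holds.)
pOH = 2.59, so pH = 14.00 − pOH = 11.41

pH = 11.41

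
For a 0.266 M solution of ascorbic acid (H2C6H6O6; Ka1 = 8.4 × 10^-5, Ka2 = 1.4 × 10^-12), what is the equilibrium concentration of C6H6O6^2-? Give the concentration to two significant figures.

First ionization gives [H+] ≈ [HC6H6O6-] = 4.73 × 10^-3 M.
Second step: Ka2 = [H+][C6H6O6^2-]/[HC6H6O6-] ≈ [C6H6O6^2-] (since [H+] ≈ [HC6H6O6-]).
So [C6H6O6^2-] ≈ Ka2.

1.4 × 10^-12 M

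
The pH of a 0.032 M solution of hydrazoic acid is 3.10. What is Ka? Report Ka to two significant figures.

[H+] = 10^(-3.10) = 7.94 × 10^-4 M
At equilibrium [HA] = 0.032 − 7.94 × 10^-4 = 3.12 × 10^-2 M
Ka = [H+][A-]/[HA] = (7.94 × 10^-4)² / 3.12 × 10^-2 = 2.0 × 10^-5

Ka = 2.0 × 10^-5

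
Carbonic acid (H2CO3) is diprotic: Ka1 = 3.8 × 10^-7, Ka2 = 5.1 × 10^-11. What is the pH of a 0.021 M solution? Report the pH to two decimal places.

Since Ka1 ≫ Ka2, the first ionization dominates [H+].
Ka1 = x²/(0.021 − x) = 3.8 × 10^-7
x ≈ √(3.8 × 10^-7 × 0.021) = 8.93 × 10^-5 M
pH = −log(8.93 × 10^-5) = 4.05

pH = 4.05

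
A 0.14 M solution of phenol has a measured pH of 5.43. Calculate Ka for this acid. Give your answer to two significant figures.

[H+] = 10^(-5.43) = 3.72 × 10^-6 M
At equilibrium [HA] = 0.14 − 3.72 × 10^-6 = 1.40 × 10^-1 M
Ka = [H+][A-]/[HA] = (3.72 × 10^-6)² / 1.40 × 10^-1 = 9.9 × 10^-11

Ka = 9.9 × 10^-11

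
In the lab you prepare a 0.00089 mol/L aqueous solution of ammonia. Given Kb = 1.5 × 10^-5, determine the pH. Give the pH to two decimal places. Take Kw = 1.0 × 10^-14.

NH3 + H2O ⇌ NH4+ + OH-
From the ICE table, Kb = [OH-]²/(0.00089 − [OH-]) = 1.5 × 10^-5.
Here C₀/Kb ≈ 59.3, so the small-[OH-] approximation fails. Use the quadratic:
[OH-] = (−Kb + √(Kb² + 4·Kb·C₀))/2 = 1.08 × 10^-4 M
pOH = 3.97, so pH = 14.00 − pOH = 10.03

pH = 10.03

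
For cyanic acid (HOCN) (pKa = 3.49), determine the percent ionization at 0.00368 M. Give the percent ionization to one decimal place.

HOCN ⇌ OCN- + H+; let x = [H+] at equilibrium.
Ka = 10^(−3.49) = 3.24 × 10^-4
Ka = x²/(C₀ − x); solving the quadratic gives x = 9.42 × 10^-4 M.
Fraction ionized = 9.42 × 10^-4 / 0.00368 = 0.2560 → 25.6%

25.6%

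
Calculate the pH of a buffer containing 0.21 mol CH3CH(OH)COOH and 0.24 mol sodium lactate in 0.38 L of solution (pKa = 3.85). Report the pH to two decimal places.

pH = 3.91

Henderson–Hasselbalch: pH = pKa + log([CH3CH(OH)COO-]/[CH3CH(OH)COOH]) = 3.85 + log(0.24/0.21)
pH = 3.85 + (+0.058) = 3.91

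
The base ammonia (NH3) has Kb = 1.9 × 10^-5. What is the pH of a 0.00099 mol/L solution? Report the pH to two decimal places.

NH3 + H2O ⇌ NH4+ + OH-
Kb = [OH-]²/(0.00099 − [OH-]) = 1.9 × 10^-5
The 5% rule fails; solving [OH-]² + Kb·[OH-] − Kb·C₀ = 0 exactly:
[OH-] = [−1.9e-05 + √(1.9e-05² + 7.52e-08)]/2 = 1.28 × 10^-4 M
pOH = −log(1.28 × 10^-4) = 3.89; pH = 14.00 − 3.89 = 10.11

pH = 10.11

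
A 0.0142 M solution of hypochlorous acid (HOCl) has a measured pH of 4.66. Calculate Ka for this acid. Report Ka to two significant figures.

[H+] = 10^(-4.66) = 2.19 × 10^-5 M
At equilibrium [HA] = 0.0142 − 2.19 × 10^-5 = 1.42 × 10^-2 M
Ka = [H+][A-]/[HA] = (2.19 × 10^-5)² / 1.42 × 10^-2 = 3.4 × 10^-8

Ka = 3.4 × 10^-8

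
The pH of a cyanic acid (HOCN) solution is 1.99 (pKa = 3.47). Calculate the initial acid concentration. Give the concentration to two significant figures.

C₀ = 3.2 × 10^-1 M

[H+] = 10^(-1.99) = 1.02 × 10^-2 M = x
Ka = 10^(−3.47) = 3.39 × 10^-4
Ka = x²/(C₀ − x) ⇒ C₀ = x + x²/Ka
C₀ = 1.02 × 10^-2 + (1.02 × 10^-2)²/(3.39 × 10^-4) = 3.17 × 10^-1 M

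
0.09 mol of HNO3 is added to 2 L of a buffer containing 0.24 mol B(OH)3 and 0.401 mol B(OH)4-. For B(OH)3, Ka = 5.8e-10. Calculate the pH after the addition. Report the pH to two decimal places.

pH = 9.21

After neutralization: n(B(OH)3) = 0.33 mol, n(B(OH)4-) = 0.311 mol.
pKa = −log(5.8 × 10^-10) = 9.237
pH = pKa + log([A⁻]/[HA]) = 9.237 + log(0.311/0.33) = 9.237 -0.026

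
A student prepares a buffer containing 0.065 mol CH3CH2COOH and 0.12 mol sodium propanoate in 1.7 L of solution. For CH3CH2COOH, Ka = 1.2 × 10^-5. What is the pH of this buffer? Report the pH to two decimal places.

pH = 5.19

pKa = −log(1.2 × 10^-5) = 4.921
Henderson–Hasselbalch: pH = pKa + log([CH3CH2COO-]/[CH3CH2COOH]) = 4.921 + log(0.12/0.065)
pH = 4.921 + (+0.266) = 5.19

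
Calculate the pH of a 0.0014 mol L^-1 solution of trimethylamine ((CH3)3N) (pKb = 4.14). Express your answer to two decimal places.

(CH3)3N + H2O ⇌ (CH3)3NH+ + OH-
Kb = 10^(−4.14) = 7.24 × 10^-5
From the ICE table, Kb = [OH-]²/(0.0014 − [OH-]) = 7.24 × 10^-5.
Here C₀/Kb ≈ 19.3, so the small-[OH-] approximation fails. Use the quadratic:
[OH-] = (−Kb + √(Kb² + 4·Kb·C₀))/2 = 2.84 × 10^-4 M
pOH = −log(2.84 × 10^-4) = 3.55; pH = 14.00 − 3.55 = 10.45

pH = 10.45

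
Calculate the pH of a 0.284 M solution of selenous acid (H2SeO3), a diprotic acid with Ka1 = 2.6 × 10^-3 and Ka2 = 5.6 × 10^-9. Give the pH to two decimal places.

pH = 1.59

Ka1 ≫ Ka2, so treat the first dissociation as the only significant source of H+.
Ka1 = x²/(0.284 − x) = 2.6 × 10^-3
Solving the quadratic: x = (−Ka1 + √(Ka1² + 4·Ka1·C₀))/2 = 2.59 × 10^-2 M
pH = −log(2.59 × 10^-2) = 1.59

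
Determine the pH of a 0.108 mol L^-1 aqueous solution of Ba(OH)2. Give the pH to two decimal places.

pH = 13.33

Ba(OH)2 is a strong base (each formula unit releases 2 OH-); [OH-] = 0.216 M.
pOH = -log(0.216) = 0.67
pH = 14.00 - 0.67 = 13.33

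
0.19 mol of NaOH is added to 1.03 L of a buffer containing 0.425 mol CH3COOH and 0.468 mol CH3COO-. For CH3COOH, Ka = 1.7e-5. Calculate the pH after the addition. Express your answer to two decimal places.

After neutralization: n(CH3COOH) = 0.235 mol, n(CH3COO-) = 0.658 mol.
pKa = −log(1.7 × 10^-5) = 4.770
pH = pKa + log(n_CH3COO-/n_CH3COOH) = 4.770 + log(0.658/0.235) = 4.770 + (+0.447)

pH = 5.22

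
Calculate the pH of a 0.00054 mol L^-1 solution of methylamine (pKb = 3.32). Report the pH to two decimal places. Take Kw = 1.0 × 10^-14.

CH3NH2 + H2O ⇌ CH3NH3+ + OH-
Kb = 10^(−3.32) = 4.79 × 10^-4
From the ICE table, Kb = [OH-]²/(0.00054 − [OH-]) = 4.79 × 10^-4.
The 5% rule fails; solving [OH-]² + Kb·[OH-] − Kb·C₀ = 0 exactly:
[OH-] = (−Kb + √(Kb² + 4·Kb·C₀))/2 = 3.23 × 10^-4 M
pOH = 3.49, so pH = 14.00 − pOH = 10.51

pH = 10.51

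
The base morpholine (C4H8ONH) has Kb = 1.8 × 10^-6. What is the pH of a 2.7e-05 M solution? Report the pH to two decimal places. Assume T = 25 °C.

pH = 8.79

C4H8ONH + H2O ⇌ C4H8ONH2+ + OH-
From the ICE table, Kb = x²/(2.7e-05 − x) = 1.8 × 10^-6.
x is not negligible relative to C₀; solve x² + 1.8e-06·x − 4.86e-11 = 0.
x = (−Kb + √(Kb² + 4·Kb·C₀))/2 = 6.13 × 10^-6 M
pOH = −log(6.13 × 10^-6) = 5.21; pH = 14.00 − 5.21 = 8.79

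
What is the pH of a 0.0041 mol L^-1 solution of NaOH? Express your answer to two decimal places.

NaOH is a strong base; [OH-] = 0.0041 M.
pOH = -log(0.0041) = 2.39
pH = 14.00 - 2.39 = 11.61

pH = 11.61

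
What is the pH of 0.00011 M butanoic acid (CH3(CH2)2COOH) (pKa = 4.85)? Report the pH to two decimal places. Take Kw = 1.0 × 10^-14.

CH3(CH2)2COOH ⇌ CH3(CH2)2COO- + H+
Ka = 10^(−4.85) = 1.41 × 10^-5
Ka = [H+]²/(0.00011 − [H+]) = 1.41 × 10^-5
The 5% rule fails; solving [H+]² + Ka·[H+] − Ka·C₀ = 0 exactly:
[H+] = (−Ka + √(Ka² + 4·Ka·C₀))/2 = 3.30 × 10^-5 M
pH = −log(3.30 × 10^-5) = 4.48

pH = 4.48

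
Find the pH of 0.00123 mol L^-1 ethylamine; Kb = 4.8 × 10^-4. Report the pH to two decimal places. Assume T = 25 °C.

C2H5NH2 + H2O ⇌ C2H5NH3+ + OH-
From the ICE table, Kb = x²/(0.00123 − x) = 4.8 × 10^-4.
The 5% rule fails; solving x² + Kb·x − Kb·C₀ = 0 exactly:
x = [−0.00048 + √(0.00048² + 2.36e-06)]/2 = 5.65 × 10^-4 M
pOH = −log(5.65 × 10^-4) = 3.25; pH = 14.00 − 3.25 = 10.75

pH = 10.75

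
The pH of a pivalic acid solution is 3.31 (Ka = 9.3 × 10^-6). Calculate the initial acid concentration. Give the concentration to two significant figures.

C₀ = 2.6 × 10^-2 M

[H+] = 10^(-3.31) = 4.90 × 10^-4 M = x
Ka = x²/(C₀ − x) ⇒ C₀ = x + x²/Ka
C₀ = 4.90 × 10^-4 + (4.90 × 10^-4)²/(9.3 × 10^-6) = 2.63 × 10^-2 M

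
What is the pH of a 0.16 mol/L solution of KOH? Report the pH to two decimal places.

pH = 13.20

KOH is a strong base; [OH-] = 0.16 M.
pOH = -log(0.16) = 0.80
pH = 14.00 - 0.80 = 13.20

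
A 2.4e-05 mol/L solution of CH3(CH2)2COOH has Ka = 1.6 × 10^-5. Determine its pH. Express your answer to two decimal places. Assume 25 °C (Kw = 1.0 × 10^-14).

pH = 4.88

CH3(CH2)2COOH ⇌ CH3(CH2)2COO- + H+
Ka = [H+]²/(2.4e-05 − [H+]) = 1.6 × 10^-5
Here C₀/Ka ≈ 1.5, so the small-[H+] approximation fails. Use the quadratic:
[H+] = (−Ka + √(Ka² + 4·Ka·C₀))/2 = 1.32 × 10^-5 M
pH = −log(1.32 × 10^-5) = 4.88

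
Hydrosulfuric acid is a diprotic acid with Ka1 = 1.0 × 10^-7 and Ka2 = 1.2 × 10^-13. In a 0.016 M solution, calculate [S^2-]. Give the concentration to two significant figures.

First ionization gives [H+] ≈ [HS-] = 4.00 × 10^-5 M.
Second step: Ka2 = [H+][S^2-]/[HS-] ≈ [S^2-] (since [H+] ≈ [HS-]).
So [S^2-] ≈ Ka2.

1.2 × 10^-13 M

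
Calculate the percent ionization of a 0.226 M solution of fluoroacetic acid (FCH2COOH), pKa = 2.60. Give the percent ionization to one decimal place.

10.0%

FCH2COOH ⇌ FCH2COO- + H+; let x = [H+] at equilibrium.
Ka = 10^(−2.60) = 2.51 × 10^-3
Solve x² + 0.00251x − 0.000567 = 0 → x = 2.26 × 10^-2 M
Fraction ionized = 2.26 × 10^-2 / 0.226 = 0.1000 → 10.0%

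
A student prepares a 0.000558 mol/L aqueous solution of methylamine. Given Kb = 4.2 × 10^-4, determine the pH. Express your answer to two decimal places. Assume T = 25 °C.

pH = 10.50

CH3NH2 + H2O ⇌ CH3NH3+ + OH-
From the ICE table, Kb = x²/(0.000558 − x) = 4.2 × 10^-4.
The 5% rule fails; solving x² + Kb·x − Kb·C₀ = 0 exactly:
x = [−0.00042 + √(0.00042² + 9.37e-07)]/2 = 3.18 × 10^-4 M
pOH = 3.50, so pH = 14.00 − pOH = 10.50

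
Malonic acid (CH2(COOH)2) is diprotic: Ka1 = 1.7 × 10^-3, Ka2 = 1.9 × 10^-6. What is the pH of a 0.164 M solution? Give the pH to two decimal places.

pH = 1.80

Since Ka1 ≫ Ka2, the first ionization dominates [H+].
Ka1 = x²/(0.164 − x) = 1.7 × 10^-3
Solving the quadratic: x = (−Ka1 + √(Ka1² + 4·Ka1·C₀))/2 = 1.59 × 10^-2 M
pH = −log(1.59 × 10^-2) = 1.80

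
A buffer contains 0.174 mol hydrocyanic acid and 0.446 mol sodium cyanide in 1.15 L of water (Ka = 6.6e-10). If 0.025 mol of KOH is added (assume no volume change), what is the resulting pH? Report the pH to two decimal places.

pH = 9.68

OH- converts HCN to CN-: HCN → 0.149 mol, CN- → 0.471 mol.
pKa = −log(6.6 × 10^-10) = 9.180
Henderson–Hasselbalch with mole ratio 0.471/0.149: pH = 9.180 + (+0.500)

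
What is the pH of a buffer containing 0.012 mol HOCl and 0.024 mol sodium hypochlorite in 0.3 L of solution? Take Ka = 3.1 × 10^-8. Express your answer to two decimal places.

pH = 7.81

pKa = −log(3.1 × 10^-8) = 7.509
Henderson–Hasselbalch: pH = pKa + log([OCl-]/[HOCl]) = 7.509 + log(0.024/0.012)
pH = 7.509 + (+0.301) = 7.81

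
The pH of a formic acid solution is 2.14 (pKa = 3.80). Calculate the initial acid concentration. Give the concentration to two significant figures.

[H+] = 10^(-2.14) = 7.24 × 10^-3 M = x
Ka = 10^(−3.80) = 1.58 × 10^-4
Ka = x²/(C₀ − x) ⇒ C₀ = x + x²/Ka
C₀ = 7.24 × 10^-3 + (7.24 × 10^-3)²/(1.58 × 10^-4) = 3.39 × 10^-1 M

C₀ = 3.4 × 10^-1 M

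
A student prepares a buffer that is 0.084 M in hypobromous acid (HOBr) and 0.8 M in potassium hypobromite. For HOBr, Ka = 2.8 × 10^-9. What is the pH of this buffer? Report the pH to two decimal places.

pKa = −log(2.8 × 10^-9) = 8.553
Using pH = pKa + log([base]/[acid]) with [base]/[acid] = 0.8/0.084:
pH = 8.553 + (+0.979) = 9.53

pH = 9.53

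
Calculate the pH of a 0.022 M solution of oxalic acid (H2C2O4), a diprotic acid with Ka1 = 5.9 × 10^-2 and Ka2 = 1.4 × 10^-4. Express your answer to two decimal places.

Ka1 ≫ Ka2, so treat the first dissociation as the only significant source of H+.
Ka1 = x²/(0.022 − x) = 5.9 × 10^-2
Solving the quadratic: x = (−Ka1 + √(Ka1² + 4·Ka1·C₀))/2 = 1.71 × 10^-2 M
pH = −log(1.71 × 10^-2) = 1.77

pH = 1.77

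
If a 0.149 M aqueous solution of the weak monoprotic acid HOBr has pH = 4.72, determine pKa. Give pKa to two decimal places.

pKa = 8.61

[H+] = 10^(-4.72) = 1.91 × 10^-5 M
At equilibrium [HA] = 0.149 − 1.91 × 10^-5 = 1.49 × 10^-1 M
Ka = [H+][A-]/[HA] = (1.91 × 10^-5)² / 1.49 × 10^-1 = 2.45 × 10^-9
pKa = -log(2.45 × 10^-9) = 8.61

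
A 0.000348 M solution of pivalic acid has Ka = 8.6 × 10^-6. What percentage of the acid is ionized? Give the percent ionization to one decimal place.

(CH3)3CCOOH ⇌ (CH3)3CCOO- + H+; let x = [H+] at equilibrium.
Solve x² + 8.6e-06x − 2.99e-09 = 0 → x = 5.06 × 10^-5 M
Fraction ionized = 5.06 × 10^-5 / 0.000348 = 0.1454 → 14.5%

14.5%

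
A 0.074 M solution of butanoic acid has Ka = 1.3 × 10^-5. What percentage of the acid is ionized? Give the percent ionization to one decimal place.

1.3%

CH3(CH2)2COOH ⇌ CH3(CH2)2COO- + H+; let x = [H+] at equilibrium.
x ≈ √(Ka·C₀) = √(1.3 × 10^-5 × 0.074) = 9.81 × 10^-4 M
% ionization = x/C₀ × 100% = 9.81 × 10^-4/0.074 × 100% = 1.3%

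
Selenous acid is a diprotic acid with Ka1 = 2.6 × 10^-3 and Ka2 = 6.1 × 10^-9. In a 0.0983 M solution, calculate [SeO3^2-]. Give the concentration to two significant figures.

6.1 × 10^-9 M

First ionization gives [H+] ≈ [HSeO3-] = 1.47 × 10^-2 M.
Second step: Ka2 = [H+][SeO3^2-]/[HSeO3-] ≈ [SeO3^2-] (since [H+] ≈ [HSeO3-]).
So [SeO3^2-] ≈ Ka2.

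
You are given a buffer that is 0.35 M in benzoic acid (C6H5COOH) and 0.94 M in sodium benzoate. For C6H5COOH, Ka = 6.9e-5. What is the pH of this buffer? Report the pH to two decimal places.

pKa = −log(6.9 × 10^-5) = 4.161
Using pH = pKa + log([base]/[acid]) with [base]/[acid] = 0.94/0.35:
pH = 4.161 + (+0.429) = 4.59

pH = 4.59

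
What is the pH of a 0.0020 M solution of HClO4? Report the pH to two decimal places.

HClO4 is a strong acid and dissociates completely, so [H+] = 0.0020 M.
pH = -log(0.002) = 2.70

pH = 2.70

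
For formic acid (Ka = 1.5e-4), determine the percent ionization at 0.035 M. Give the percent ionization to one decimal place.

6.3%

HCOOH ⇌ HCOO- + H+; let x = [H+] at equilibrium.
Ka = x²/(C₀ − x); solving the quadratic gives x = 2.22 × 10^-3 M.
% ionization = x/C₀ × 100% = 2.22 × 10^-3/0.035 × 100% = 6.3%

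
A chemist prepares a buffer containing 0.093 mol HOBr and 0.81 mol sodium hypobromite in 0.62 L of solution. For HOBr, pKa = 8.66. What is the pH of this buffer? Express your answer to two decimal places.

pH = 9.60

pH = pKa + log([A⁻]/[HA]) = 8.66 + log(0.81/0.093)
pH = 8.66 + (+0.940) = 9.60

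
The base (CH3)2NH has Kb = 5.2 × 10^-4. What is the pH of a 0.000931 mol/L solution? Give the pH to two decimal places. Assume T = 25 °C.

(CH3)2NH + H2O ⇌ (CH3)2NH2+ + OH-
Kb = [OH-]²/(0.000931 − [OH-]) = 5.2 × 10^-4
[OH-] is not negligible relative to C₀; solve [OH-]² + 0.00052·[OH-] − 4.84e-07 = 0.
[OH-] = [−0.00052 + √(0.00052² + 1.94e-06)]/2 = 4.83 × 10^-4 M
pOH = −log(4.83 × 10^-4) = 3.32; pH = 14.00 − 3.32 = 10.68

pH = 10.68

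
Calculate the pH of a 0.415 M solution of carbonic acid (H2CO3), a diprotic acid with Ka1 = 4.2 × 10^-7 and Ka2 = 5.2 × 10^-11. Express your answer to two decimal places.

Ka1 ≫ Ka2, so treat the first dissociation as the only significant source of H+.
Ka1 = x²/(0.415 − x) = 4.2 × 10^-7
x ≈ √(4.2 × 10^-7 × 0.415) = 4.17 × 10^-4 M
pH = −log(4.17 × 10^-4) = 3.38

pH = 3.38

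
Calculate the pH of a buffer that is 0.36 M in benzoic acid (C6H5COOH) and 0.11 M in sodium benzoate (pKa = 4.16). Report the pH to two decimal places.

pH = 3.65

Henderson–Hasselbalch: pH = pKa + log([C6H5COO-]/[C6H5COOH]) = 4.16 + log(0.11/0.36)
pH = 4.16 + (-0.515) = 3.65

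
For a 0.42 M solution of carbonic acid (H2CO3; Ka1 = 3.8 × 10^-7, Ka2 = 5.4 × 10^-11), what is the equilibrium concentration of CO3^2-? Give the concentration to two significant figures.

First ionization gives [H+] ≈ [HCO3-] = 3.99 × 10^-4 M.
Second step: Ka2 = [H+][CO3^2-]/[HCO3-] ≈ [CO3^2-] (since [H+] ≈ [HCO3-]).
So [CO3^2-] ≈ Ka2.

5.4 × 10^-11 M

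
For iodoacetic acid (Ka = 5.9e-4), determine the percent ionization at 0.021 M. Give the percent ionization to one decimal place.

ICH2COOH ⇌ ICH2COO- + H+; let x = [H+] at equilibrium.
Ka = x²/(C₀ − x); solving the quadratic gives x = 3.24 × 10^-3 M.
Fraction ionized = 3.24 × 10^-3 / 0.021 = 0.1543 → 15.4%

15.4%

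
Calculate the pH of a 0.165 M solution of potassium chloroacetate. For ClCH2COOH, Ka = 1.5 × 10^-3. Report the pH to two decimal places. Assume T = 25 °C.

ClCH2COO- is the conjugate base of the weak acid ClCH2COOH.
Kb = Kw/Ka = 1.0×10^-14 / 1.5 × 10^-3 = 6.67 × 10^-12
From the ICE table, Kb = x²/(0.165 − x) = 6.67 × 10^-12.
Since Kb ≪ C₀, x ≈ √(Kb·C₀) = 1.05 × 10^-6 M.
pOH = 5.98, so pH = 14.00 − pOH = 8.02

pH = 8.02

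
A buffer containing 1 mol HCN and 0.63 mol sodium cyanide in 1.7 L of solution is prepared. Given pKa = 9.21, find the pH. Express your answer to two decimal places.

Henderson–Hasselbalch: pH = pKa + log([CN-]/[HCN]) = 9.21 + log(0.63/1)
pH = 9.21 + (-0.201) = 9.01

pH = 9.01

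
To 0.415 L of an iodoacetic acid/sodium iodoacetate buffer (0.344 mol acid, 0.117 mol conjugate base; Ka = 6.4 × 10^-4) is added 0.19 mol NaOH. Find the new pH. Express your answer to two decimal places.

OH- converts ICH2COOH to ICH2COO-: ICH2COOH → 0.154 mol, ICH2COO- → 0.307 mol.
pKa = −log(6.4 × 10^-4) = 3.194
pH = pKa + log([A⁻]/[HA]) = 3.194 + log(0.307/0.154) = 3.194 +0.300

pH = 3.49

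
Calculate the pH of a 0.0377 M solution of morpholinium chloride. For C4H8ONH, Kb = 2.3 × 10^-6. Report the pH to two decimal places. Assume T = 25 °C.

pH = 4.89

C4H8ONH2+ is the conjugate acid of the weak base C4H8ONH.
Ka = Kw/Kb = 1.0×10^-14 / 2.3 × 10^-6 = 4.35 × 10^-9
From the ICE table, Ka = [H+]²/(0.0377 − [H+]) = 4.35 × 10^-9.
Assume [H+] ≪ 0.0377: [H+] ≈ √(4.35 × 10^-9 × 0.0377) = 1.28 × 10^-5 M
([H+]/C₀ = 0.034% < 5%, so the approximation holds.)
pH = −log[H+] = −log(1.28 × 10^-5) = 4.89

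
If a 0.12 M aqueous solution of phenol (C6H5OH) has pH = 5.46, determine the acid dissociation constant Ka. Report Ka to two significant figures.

[H+] = 10^(-5.46) = 3.47 × 10^-6 M
At equilibrium [HA] = 0.12 − 3.47 × 10^-6 = 1.20 × 10^-1 M
Ka = [H+][A-]/[HA] = (3.47 × 10^-6)² / 1.20 × 10^-1 = 1.0 × 10^-10

Ka = 1.0 × 10^-10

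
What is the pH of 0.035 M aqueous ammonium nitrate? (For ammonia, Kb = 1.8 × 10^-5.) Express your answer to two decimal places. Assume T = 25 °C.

pH = 5.36

NH4+ is the conjugate acid of the weak base NH3.
Ka = Kw/Kb = 1.0×10^-14 / 1.8 × 10^-5 = 5.56 × 10^-10
Ka = x²/(0.035 − x) = 5.56 × 10^-10
Since Ka ≪ C₀, x ≈ √(Ka·C₀) = 4.41 × 10^-6 M.
(x/C₀ = 0.013% < 5%, so the approximation holds.)
pH = −log(4.41 × 10^-6) = 5.36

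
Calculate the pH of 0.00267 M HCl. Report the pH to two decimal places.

HCl is a strong acid and dissociates completely, so [H+] = 0.00267 M.
pH = -log(0.00267) = 2.57

pH = 2.57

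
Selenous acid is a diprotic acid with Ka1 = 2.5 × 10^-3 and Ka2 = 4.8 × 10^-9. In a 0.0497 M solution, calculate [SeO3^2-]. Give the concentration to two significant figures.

First ionization gives [H+] ≈ [HSeO3-] = 9.97 × 10^-3 M.
Second step: Ka2 = [H+][SeO3^2-]/[HSeO3-] ≈ [SeO3^2-] (since [H+] ≈ [HSeO3-]).
So [SeO3^2-] ≈ Ka2.

4.8 × 10^-9 M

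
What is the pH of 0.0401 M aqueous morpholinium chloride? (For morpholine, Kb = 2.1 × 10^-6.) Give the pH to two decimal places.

C4H8ONH2+ is the conjugate acid of the weak base C4H8ONH.
Ka = Kw/Kb = 1.0×10^-14 / 2.1 × 10^-6 = 4.76 × 10^-9
From the ICE table, Ka = [H+]²/(0.0401 − [H+]) = 4.76 × 10^-9.
Since Ka ≪ C₀, [H+] ≈ √(Ka·C₀) = 1.38 × 10^-5 M.
Check: 0.034% ionized — well under 5%, approximation valid.
pH = −log(1.38 × 10^-5) = 4.86

pH = 4.86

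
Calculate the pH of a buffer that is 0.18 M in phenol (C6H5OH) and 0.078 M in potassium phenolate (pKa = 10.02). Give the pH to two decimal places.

pH = 9.66

pH = pKa + log([A⁻]/[HA]) = 10.02 + log(0.078/0.18)
pH = 10.02 + (-0.363) = 9.66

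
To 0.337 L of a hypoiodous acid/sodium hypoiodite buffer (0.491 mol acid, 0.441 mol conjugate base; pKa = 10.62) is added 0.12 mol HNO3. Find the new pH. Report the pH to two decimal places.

pH = 10.34

Added H+ converts OI- to HOI: HOI → 0.611 mol, OI- → 0.321 mol.
pH = pKa + log([A⁻]/[HA]) = 10.62 + log(0.321/0.611) = 10.62 -0.280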